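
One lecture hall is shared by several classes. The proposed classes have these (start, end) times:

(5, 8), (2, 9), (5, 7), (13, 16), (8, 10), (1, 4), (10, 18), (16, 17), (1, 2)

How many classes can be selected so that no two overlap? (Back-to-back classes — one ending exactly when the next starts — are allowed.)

5

Order by finish time; keep every interval that doesn't clash with the previous kept one.
By end time: (1,2), (1,4), (5,7), (5,8), (2,9), (8,10), (13,16), (16,17), (10,18).
Pick (1,2); next start ≥ 2 → (5,7); next start ≥ 7 → (8,10); next start ≥ 10 → (13,16); next start ≥ 16 → (16,17).
Selected 5 classes.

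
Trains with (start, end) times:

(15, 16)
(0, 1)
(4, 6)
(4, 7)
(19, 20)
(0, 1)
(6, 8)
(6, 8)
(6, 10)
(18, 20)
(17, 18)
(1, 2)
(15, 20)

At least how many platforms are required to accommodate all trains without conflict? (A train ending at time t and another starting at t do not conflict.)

4

Count concurrent intervals with a sweep; the peak is the room count.
starts: [0, 0, 1, 4, 4, 6, 6, 6, 15, 15, 17, 18, 19]
ends:   [1, 1, 2, 6, 7, 8, 8, 10, 16, 18, 20, 20, 20]
s0→1 s0→2 e1→1 e1→0 s1→1 e2→0 s4→1 s4→2 e6→1 s6→2 s6→3 s6→4  — peak 4.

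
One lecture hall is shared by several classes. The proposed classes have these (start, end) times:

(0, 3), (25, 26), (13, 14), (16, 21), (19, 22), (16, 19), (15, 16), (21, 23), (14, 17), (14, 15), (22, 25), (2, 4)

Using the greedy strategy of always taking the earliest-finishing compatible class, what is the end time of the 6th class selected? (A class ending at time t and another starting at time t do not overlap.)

Greedy by earliest finish: after sorting by end time, pick each interval compatible with the last pick.
By end time: (0,3), (2,4), (13,14), (14,15), (15,16), (14,17), (16,19), (16,21), (19,22), (21,23), (22,25), (25,26).
Pick (0,3); next start ≥ 3 → (13,14); next start ≥ 14 → (14,15); next start ≥ 15 → (15,16); next start ≥ 16 → (16,19); next start ≥ 19 → (19,22); next start ≥ 22 → (22,25); next start ≥ 25 → (25,26).
Selected: (0,3) (13,14) (14,15) (15,16) (16,19) (19,22) (22,25) (25,26)

22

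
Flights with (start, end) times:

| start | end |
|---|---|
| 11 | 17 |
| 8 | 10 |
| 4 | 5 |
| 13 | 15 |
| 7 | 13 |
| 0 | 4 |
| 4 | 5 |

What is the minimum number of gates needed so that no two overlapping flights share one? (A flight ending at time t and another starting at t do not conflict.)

2

starts: [0, 4, 4, 7, 8, 11, 13]
ends:   [4, 5, 5, 10, 13, 15, 17]
s0→1 e4→0 s4→1 s4→2  — peak 2.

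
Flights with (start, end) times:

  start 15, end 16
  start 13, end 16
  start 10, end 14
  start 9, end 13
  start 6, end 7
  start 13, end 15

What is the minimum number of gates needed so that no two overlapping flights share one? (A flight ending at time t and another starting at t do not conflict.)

3

Events (time:±→running): 6:+→1 7:-→0 9:+→1 10:+→2 13:-→1 13:+→2 13:+→3 … peak 3.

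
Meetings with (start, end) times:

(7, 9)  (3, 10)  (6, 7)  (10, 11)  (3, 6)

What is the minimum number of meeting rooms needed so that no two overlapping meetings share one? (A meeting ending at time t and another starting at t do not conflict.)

Events (time:±→running): 3:+→1 3:+→2 … peak 2.

2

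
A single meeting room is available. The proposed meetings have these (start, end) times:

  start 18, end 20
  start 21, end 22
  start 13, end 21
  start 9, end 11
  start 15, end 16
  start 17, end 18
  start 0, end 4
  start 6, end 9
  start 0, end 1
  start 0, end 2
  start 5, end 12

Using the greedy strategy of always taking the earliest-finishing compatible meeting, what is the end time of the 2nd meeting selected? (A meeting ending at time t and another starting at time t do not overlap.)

Sorted by end: (0,1)  (0,2)  (0,4)  (6,9)  (9,11)  (5,12)  (15,16)  (17,18)  (18,20)  (13,21)  (21,22)
take (0,1); take (6,9); take (9,11); skip (5,12); take (15,16); take (17,18); take (18,20); take (21,22).
Selected: (0,1) (6,9) (9,11) (15,16) (17,18) (18,20) (21,22)

9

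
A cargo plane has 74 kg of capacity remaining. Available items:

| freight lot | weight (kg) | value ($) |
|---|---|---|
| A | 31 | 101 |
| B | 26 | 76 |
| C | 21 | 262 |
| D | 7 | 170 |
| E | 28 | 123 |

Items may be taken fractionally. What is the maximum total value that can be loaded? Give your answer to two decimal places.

Greedy by value/weight ratio, highest first.
Order: D (170/7=24.29) > C (262/21=12.48) > E (123/28=4.39) > A (101/31=3.26) > B (76/26=2.92)
Fill: take D (7 @ 170) → take C (21 @ 262) → take E (28 @ 123) → take 18/31 of A → 58.65; 74/74 used.
Total value = 613.65

613.65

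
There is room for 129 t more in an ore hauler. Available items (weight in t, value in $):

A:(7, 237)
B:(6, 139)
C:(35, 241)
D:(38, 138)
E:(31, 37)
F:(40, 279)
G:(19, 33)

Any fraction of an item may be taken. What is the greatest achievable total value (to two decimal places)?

Sort by value per unit weight and fill in that order.
Order: A (237/7=33.86) > B (139/6=23.17) > F (279/40=6.97) > C (241/35=6.89) > D (138/38=3.63) > G (33/19=1.74) > E (37/31=1.19)
Fill: take A (7 @ 237) → take B (6 @ 139) → take F (40 @ 279) → take C (35 @ 241) → take D (38 @ 138) → take 3/19 of G → 5.21; 129/129 used.
Total value = 1039.21

1039.21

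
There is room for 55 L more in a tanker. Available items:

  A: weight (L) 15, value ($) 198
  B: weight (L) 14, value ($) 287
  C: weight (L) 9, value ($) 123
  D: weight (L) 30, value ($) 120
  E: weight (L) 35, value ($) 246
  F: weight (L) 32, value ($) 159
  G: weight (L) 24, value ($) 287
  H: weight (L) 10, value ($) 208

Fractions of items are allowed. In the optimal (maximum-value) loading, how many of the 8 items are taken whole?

Greedy by value/weight ratio, highest first.
Ratios (sorted): H 20.80, B 20.50, C 13.67, A 13.20, G 11.96, E 7.03, F 4.97, D 4.00
take H (10 @ 208); take B (14 @ 287); take C (9 @ 123); take A (15 @ 198); take 7/24 of G → 83.71. Capacity used 55/55.
4 item(s) taken whole; one partial (take 7/24 of G).

4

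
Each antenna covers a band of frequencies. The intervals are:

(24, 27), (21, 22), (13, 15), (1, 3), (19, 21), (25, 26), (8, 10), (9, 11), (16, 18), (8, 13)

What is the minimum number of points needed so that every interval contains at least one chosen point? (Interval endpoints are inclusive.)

6

Sorted: [1,3] [8,10] [9,11] [8,13] [13,15] [16,18] [19,21] [21,22] [25,26] [24,27]
{[1,3]} hit by 3; {[8,10],[9,11],[8,13]} hit by 10; {[13,15]} hit by 15; {[16,18]} hit by 18; {[19,21],[21,22]} hit by 21; {[25,26],[24,27]} hit by 26.
Points: 3, 10, 15, 18, 21, 26 (6 total).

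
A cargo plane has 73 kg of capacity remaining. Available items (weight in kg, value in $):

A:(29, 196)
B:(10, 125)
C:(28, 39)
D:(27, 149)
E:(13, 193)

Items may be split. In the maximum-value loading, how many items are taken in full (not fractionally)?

Greedy by value/weight ratio, highest first.
Order: E (193/13=14.85) > B (125/10=12.50) > A (196/29=6.76) > D (149/27=5.52) > C (39/28=1.39)
Fill: take E (13 @ 193) → take B (10 @ 125) → take A (29 @ 196) → take 21/27 of D → 115.89; 73/73 used.
3 item(s) taken whole; one partial (take 21/27 of D).

3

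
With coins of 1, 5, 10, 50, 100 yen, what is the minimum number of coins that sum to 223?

Use the largest denomination that fits, subtract, and repeat.
223 − 2×100→23 − 2×10→3 − 3×1→0
Total coins = 2 + 2 + 3 = 7

7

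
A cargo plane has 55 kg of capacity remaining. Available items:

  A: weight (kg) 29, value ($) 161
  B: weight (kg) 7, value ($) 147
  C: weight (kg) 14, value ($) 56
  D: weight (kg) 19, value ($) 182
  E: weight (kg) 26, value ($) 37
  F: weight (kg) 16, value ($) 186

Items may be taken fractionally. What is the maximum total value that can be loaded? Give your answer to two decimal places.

Sort by value per unit weight and fill in that order.
Ratios (sorted): B 21.00, F 11.62, D 9.58, A 5.55, C 4.00, E 1.42
take B (7 @ 147); take F (16 @ 186); take D (19 @ 182); take 13/29 of A → 72.17. Capacity used 55/55.
Total value = 587.17

587.17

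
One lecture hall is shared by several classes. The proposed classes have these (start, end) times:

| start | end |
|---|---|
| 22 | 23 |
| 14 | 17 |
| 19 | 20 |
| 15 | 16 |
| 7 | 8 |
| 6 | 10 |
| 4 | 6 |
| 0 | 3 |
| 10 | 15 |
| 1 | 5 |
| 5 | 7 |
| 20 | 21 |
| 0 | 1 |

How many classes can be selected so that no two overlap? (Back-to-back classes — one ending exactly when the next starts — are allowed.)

Greedy by earliest finish: after sorting by end time, pick each interval compatible with the last pick.
By end time: (0,1), (0,3), (1,5), (4,6), (5,7), (7,8), (6,10), (10,15), (15,16), (14,17), (19,20), (20,21), (22,23).
Pick (0,1); next start ≥ 1 → (1,5); next start ≥ 5 → (5,7); next start ≥ 7 → (7,8); next start ≥ 8 → (10,15); next start ≥ 15 → (15,16); next start ≥ 16 → (19,20); next start ≥ 20 → (20,21); next start ≥ 21 → (22,23).
Selected 9 classes.

9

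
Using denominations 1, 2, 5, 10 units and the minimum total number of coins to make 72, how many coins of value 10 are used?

7

72 − 7×10→2 − 1×2→0
Count of 10: 7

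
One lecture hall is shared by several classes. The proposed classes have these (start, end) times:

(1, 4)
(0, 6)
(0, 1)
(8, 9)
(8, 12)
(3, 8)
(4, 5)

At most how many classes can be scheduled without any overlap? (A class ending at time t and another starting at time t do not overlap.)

4

Sorted by end: (0,1)  (1,4)  (4,5)  (0,6)  (3,8)  (8,9)  (8,12)
take (0,1); take (1,4); take (4,5); skip (3,8); take (8,9); skip (8,12).
Selected 4 classes.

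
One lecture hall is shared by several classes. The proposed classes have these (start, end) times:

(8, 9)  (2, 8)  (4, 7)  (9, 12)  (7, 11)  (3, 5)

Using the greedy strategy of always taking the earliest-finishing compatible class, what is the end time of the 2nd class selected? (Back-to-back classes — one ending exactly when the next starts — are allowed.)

Order by finish time; keep every interval that doesn't clash with the previous kept one.
By end time: (3,5), (4,7), (2,8), (8,9), (7,11), (9,12).
Pick (3,5); next start ≥ 5 → (8,9); next start ≥ 9 → (9,12).
Selected: (3,5) (8,9) (9,12)

9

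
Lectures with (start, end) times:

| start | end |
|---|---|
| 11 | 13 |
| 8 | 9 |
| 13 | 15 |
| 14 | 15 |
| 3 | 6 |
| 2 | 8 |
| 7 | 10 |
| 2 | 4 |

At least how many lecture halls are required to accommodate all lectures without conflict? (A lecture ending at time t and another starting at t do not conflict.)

Count concurrent intervals with a sweep; the peak is the room count.
Events (time:±→running): 2:+→1 2:+→2 3:+→3 … peak 3.

3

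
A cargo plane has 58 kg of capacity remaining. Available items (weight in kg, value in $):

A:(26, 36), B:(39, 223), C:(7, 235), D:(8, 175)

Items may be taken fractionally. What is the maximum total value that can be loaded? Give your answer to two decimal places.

638.54

Order: C (235/7=33.57) > D (175/8=21.88) > B (223/39=5.72) > A (36/26=1.38)
Fill: take C (7 @ 235) → take D (8 @ 175) → take B (39 @ 223) → take 4/26 of A → 5.54; 58/58 used.
Total value = 638.54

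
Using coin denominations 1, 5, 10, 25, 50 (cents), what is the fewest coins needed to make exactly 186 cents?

186 − 3×50→36 − 1×25→11 − 1×10→1 − 1×1→0
Total coins = 3 + 1 + 1 + 1 = 6

6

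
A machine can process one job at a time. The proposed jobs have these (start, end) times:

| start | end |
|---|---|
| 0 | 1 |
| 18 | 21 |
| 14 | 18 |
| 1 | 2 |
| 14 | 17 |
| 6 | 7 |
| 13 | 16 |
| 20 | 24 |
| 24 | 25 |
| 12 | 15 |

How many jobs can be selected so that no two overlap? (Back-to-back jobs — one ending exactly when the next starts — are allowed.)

Order by finish time; keep every interval that doesn't clash with the previous kept one.
Sorted by end: (0,1)  (1,2)  (6,7)  (12,15)  (13,16)  (14,17)  (14,18)  (18,21)  (20,24)  (24,25)
take (0,1); take (1,2); take (6,7); take (12,15); take (18,21); skip (20,24); take (24,25).
Selected 6 jobs.

6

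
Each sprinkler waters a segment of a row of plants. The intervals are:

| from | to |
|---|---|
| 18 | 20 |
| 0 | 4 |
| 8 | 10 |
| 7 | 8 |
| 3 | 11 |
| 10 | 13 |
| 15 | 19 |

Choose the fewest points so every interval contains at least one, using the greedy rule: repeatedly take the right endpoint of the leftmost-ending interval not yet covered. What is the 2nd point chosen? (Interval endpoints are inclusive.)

8

Process intervals by earliest right end; each time one isn't hit yet, stab at its right endpoint.
Sorted: [0,4] [7,8] [8,10] [3,11] [10,13] [15,19] [18,20]
{[0,4]} hit by 4; {[7,8],[8,10],[3,11]} hit by 8; {[10,13]} hit by 13; {[15,19],[18,20]} hit by 19.
Points: 4, 8, 13, 19 (4 total).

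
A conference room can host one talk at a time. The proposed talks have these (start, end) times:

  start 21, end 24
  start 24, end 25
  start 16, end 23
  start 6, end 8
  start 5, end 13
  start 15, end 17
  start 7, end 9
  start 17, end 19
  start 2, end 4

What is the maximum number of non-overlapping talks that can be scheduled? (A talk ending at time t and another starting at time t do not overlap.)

By end time: (2,4), (6,8), (7,9), (5,13), (15,17), (17,19), (16,23), (21,24), (24,25).
Pick (2,4); next start ≥ 4 → (6,8); next start ≥ 8 → (15,17); next start ≥ 17 → (17,19); next start ≥ 19 → (21,24); next start ≥ 24 → (24,25).
Selected 6 talks.

6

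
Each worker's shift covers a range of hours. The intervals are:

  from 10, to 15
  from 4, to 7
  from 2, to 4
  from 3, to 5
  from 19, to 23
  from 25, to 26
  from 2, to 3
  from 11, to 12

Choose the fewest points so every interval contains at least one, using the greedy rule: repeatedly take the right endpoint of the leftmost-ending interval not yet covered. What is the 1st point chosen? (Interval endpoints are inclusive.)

3

Process intervals by earliest right end; each time one isn't hit yet, stab at its right endpoint.
By right end: [2,3]  [2,4]  [3,5]  [4,7]  [11,12]  [10,15]  [19,23]  [25,26]
[2,3] uncovered → point at 3; [4,7] uncovered → point at 7; [11,12] uncovered → point at 12; [19,23] uncovered → point at 23; [25,26] uncovered → point at 26.
Points: 3, 7, 12, 23, 26 (5 total).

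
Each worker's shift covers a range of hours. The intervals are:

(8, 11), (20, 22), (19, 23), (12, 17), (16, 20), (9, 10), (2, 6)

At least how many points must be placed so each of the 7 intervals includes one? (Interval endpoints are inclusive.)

4

Sort by right endpoint; whenever an interval is uncovered, place a point at its right end.
By right end: [2,6]  [9,10]  [8,11]  [12,17]  [16,20]  [20,22]  [19,23]
[2,6] uncovered → point at 6; [9,10] uncovered → point at 10; [12,17] uncovered → point at 17; [20,22] uncovered → point at 22.
Points: 6, 10, 17, 22 (4 total).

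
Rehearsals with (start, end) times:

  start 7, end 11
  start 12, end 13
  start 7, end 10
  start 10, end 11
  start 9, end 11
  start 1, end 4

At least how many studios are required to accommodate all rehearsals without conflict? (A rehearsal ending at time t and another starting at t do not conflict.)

3

The answer is the maximum number of intervals overlapping at any instant.
Events (time:±→running): 1:+→1 4:-→0 7:+→1 7:+→2 9:+→3 … peak 3.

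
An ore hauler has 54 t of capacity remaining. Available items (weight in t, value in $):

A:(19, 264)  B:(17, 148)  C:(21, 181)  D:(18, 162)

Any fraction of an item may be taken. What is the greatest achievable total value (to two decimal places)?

574.00

Ratios (sorted): A 13.89, D 9.00, B 8.71, C 8.62
take A (19 @ 264); take D (18 @ 162); take B (17 @ 148). Capacity used 54/54.
Total value = 574.00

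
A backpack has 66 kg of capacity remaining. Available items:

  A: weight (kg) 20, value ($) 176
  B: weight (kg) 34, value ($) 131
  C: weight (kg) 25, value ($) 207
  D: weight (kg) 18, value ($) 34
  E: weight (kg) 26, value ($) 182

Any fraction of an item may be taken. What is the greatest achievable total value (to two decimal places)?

530.00

Greedy by value/weight ratio, highest first.
Ratios (sorted): A 8.80, C 8.28, E 7.00, B 3.85, D 1.89
take A (20 @ 176); take C (25 @ 207); take 21/26 of E → 147.00. Capacity used 66/66.
Total value = 530.00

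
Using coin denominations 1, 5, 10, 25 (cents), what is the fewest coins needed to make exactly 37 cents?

4

Use the largest denomination that fits, subtract, and repeat.
37 − 1×25→12 − 1×10→2 − 2×1→0
Total coins = 1 + 1 + 2 = 4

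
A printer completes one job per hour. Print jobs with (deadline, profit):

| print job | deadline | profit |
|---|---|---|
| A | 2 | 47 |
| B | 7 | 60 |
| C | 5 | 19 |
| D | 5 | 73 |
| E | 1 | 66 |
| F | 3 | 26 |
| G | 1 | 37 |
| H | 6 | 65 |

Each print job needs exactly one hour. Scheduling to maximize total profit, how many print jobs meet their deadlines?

7

By profit: D(d5,73), E(d1,66), H(d6,65), B(d7,60), A(d2,47), G(d1,37), F(d3,26), C(d5,19)
D→slot 5; E→slot 1; H→slot 6; B→slot 7; A→slot 2; G skipped; F→slot 3; C→slot 4.
7 of 8 scheduled.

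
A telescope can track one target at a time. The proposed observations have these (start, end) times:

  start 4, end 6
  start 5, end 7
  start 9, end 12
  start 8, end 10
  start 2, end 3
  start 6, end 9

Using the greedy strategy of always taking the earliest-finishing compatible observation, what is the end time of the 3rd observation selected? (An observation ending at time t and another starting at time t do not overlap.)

Order by finish time; keep every interval that doesn't clash with the previous kept one.
Sorted by end: (2,3)  (4,6)  (5,7)  (6,9)  (8,10)  (9,12)
take (2,3); take (4,6); take (6,9); take (9,12).
Selected: (2,3) (4,6) (6,9) (9,12)

9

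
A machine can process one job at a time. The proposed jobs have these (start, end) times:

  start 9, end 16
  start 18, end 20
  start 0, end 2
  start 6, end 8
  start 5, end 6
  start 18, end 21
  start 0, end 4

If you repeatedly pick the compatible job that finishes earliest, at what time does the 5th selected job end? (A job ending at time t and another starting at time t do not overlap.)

Sort by end time and greedily take each interval whose start is ≥ the last chosen end.
By end time: (0,2), (0,4), (5,6), (6,8), (9,16), (18,20), (18,21).
Pick (0,2); next start ≥ 2 → (5,6); next start ≥ 6 → (6,8); next start ≥ 8 → (9,16); next start ≥ 16 → (18,20).
Selected: (0,2) (5,6) (6,8) (9,16) (18,20)

20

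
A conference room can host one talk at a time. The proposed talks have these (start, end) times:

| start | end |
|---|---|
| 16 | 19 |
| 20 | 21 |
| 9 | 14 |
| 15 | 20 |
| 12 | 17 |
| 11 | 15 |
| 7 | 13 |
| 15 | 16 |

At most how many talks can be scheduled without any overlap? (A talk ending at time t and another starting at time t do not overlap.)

Sorted by end: (7,13)  (9,14)  (11,15)  (15,16)  (12,17)  (16,19)  (15,20)  (20,21)
take (7,13); take (15,16); skip (12,17); take (16,19); take (20,21).
Selected 4 talks.

4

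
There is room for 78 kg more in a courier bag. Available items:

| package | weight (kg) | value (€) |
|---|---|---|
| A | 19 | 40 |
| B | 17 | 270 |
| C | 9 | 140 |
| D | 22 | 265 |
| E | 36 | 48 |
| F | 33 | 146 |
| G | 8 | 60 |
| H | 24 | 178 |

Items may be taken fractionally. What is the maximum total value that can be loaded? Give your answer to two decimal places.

Order: B (270/17=15.88) > C (140/9=15.56) > D (265/22=12.05) > G (60/8=7.50) > H (178/24=7.42) > F (146/33=4.42) > A (40/19=2.11) > E (48/36=1.33)
Fill: take B (17 @ 270) → take C (9 @ 140) → take D (22 @ 265) → take G (8 @ 60) → take 22/24 of H → 163.17; 78/78 used.
Total value = 898.17

898.17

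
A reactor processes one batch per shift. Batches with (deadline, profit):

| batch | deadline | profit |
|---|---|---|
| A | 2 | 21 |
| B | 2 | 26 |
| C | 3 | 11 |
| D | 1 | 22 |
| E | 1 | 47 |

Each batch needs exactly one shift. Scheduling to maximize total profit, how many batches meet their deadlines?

3

Profit order: E=47 B=26 D=22 A=21 C=11
Assign: E→slot 1, B→slot 2, D skipped, A skipped, C→slot 3.
Slots: [1:E] [2:B] [3:C]
3 of 5 scheduled.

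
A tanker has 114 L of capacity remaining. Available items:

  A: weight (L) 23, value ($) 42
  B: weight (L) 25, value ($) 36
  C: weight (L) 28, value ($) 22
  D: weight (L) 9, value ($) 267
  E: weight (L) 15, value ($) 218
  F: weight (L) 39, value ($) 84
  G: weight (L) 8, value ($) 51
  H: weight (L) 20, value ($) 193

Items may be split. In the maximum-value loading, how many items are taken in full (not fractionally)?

6

Greedy by value/weight ratio, highest first.
Ratios (sorted): D 29.67, E 14.53, H 9.65, G 6.38, F 2.15, A 1.83, B 1.44, C 0.79
take D (9 @ 267); take E (15 @ 218); take H (20 @ 193); take G (8 @ 51); take F (39 @ 84); take A (23 @ 42). Capacity used 114/114.
6 item(s) taken whole.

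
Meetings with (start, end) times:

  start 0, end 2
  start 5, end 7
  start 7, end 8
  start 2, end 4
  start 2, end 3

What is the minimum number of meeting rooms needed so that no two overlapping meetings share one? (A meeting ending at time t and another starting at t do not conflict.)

Count concurrent intervals with a sweep; the peak is the room count.
starts: [0, 2, 2, 5, 7]
ends:   [2, 3, 4, 7, 8]
s0→1 e2→0 s2→1 s2→2  — peak 2.

2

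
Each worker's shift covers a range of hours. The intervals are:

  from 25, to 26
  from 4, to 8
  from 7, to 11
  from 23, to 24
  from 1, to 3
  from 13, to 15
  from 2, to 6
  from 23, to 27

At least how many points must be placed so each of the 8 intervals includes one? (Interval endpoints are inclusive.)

Sort by right endpoint; whenever an interval is uncovered, place a point at its right end.
By right end: [1,3]  [2,6]  [4,8]  [7,11]  [13,15]  [23,24]  [25,26]  [23,27]
[1,3] uncovered → point at 3; [4,8] uncovered → point at 8; [13,15] uncovered → point at 15; [23,24] uncovered → point at 24; [25,26] uncovered → point at 26.
Points: 3, 8, 15, 24, 26 (5 total).

5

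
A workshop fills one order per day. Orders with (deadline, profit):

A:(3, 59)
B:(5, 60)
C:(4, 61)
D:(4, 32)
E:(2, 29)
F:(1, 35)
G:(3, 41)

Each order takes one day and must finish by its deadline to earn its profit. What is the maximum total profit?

256

Sort by profit descending; place each in the latest free slot ≤ its deadline.
Profit order: C=61 B=60 A=59 G=41 F=35 D=32 E=29
Assign: C→slot 4, B→slot 5, A→slot 3, G→slot 2, F→slot 1, D skipped, E skipped.
Slots: [1:F] [2:G] [3:A] [4:C] [5:B]
Profit = 35 + 41 + 59 + 61 + 60 = 256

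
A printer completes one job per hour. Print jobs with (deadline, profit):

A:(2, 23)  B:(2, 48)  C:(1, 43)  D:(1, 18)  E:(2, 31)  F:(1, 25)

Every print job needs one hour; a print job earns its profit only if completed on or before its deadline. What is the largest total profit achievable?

91

Profit order: B=48 C=43 E=31 F=25 A=23 D=18
Assign: B→slot 2, C→slot 1, E skipped, F skipped, A skipped, D skipped.
Slots: [1:C] [2:B]
Profit = 43 + 48 = 91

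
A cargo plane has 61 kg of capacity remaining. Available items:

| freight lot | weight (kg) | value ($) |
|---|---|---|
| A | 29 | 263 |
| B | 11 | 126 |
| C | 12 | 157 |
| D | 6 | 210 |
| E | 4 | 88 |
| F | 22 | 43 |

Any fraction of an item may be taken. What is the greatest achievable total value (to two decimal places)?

Order: D (210/6=35.00) > E (88/4=22.00) > C (157/12=13.08) > B (126/11=11.45) > A (263/29=9.07) > F (43/22=1.95)
Fill: take D (6 @ 210) → take E (4 @ 88) → take C (12 @ 157) → take B (11 @ 126) → take 28/29 of A → 253.93; 61/61 used.
Total value = 834.93

834.93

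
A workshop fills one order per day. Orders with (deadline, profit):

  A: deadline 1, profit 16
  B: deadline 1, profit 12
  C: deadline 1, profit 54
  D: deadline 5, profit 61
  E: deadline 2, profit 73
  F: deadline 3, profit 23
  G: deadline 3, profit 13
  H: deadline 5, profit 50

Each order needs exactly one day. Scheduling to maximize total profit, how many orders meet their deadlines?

5

By profit: E(d2,73), D(d5,61), C(d1,54), H(d5,50), F(d3,23), A(d1,16), G(d3,13), B(d1,12)
E→slot 2; D→slot 5; C→slot 1; H→slot 4; F→slot 3; A skipped; G skipped; B skipped.
5 of 8 scheduled.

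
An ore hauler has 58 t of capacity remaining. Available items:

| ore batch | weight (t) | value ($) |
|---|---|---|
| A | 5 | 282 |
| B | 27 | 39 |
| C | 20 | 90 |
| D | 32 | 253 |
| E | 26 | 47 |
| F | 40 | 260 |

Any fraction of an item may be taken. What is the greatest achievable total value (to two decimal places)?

671.50

Sort by value per unit weight and fill in that order.
Ratios (sorted): A 56.40, D 7.91, F 6.50, C 4.50, E 1.81, B 1.44
take A (5 @ 282); take D (32 @ 253); take 21/40 of F → 136.50. Capacity used 58/58.
Total value = 671.50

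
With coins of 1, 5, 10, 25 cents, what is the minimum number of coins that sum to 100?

4

Greedy: take as many of the largest coin as possible, then repeat with the remainder.
100 = 4×25
Total coins = 4 = 4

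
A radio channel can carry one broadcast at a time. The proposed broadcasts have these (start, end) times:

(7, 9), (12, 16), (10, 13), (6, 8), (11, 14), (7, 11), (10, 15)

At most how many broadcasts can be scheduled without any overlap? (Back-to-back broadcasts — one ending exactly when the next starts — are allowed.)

2

Sort by end time and greedily take each interval whose start is ≥ the last chosen end.
Sorted by end: (6,8)  (7,9)  (7,11)  (10,13)  (11,14)  (10,15)  (12,16)
take (6,8); skip (7,9); take (10,13); skip (11,14); skip (10,15).
Selected 2 broadcasts.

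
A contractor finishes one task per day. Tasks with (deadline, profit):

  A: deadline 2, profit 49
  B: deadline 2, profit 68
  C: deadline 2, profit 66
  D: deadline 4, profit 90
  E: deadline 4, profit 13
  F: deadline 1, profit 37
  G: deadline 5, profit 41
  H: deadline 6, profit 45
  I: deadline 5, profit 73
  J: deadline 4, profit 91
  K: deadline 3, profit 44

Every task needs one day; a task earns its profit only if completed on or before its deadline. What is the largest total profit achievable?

433

Profit order: J=91 D=90 I=73 B=68 C=66 A=49 H=45 K=44 G=41 F=37 E=13
Assign: J→slot 4, D→slot 3, I→slot 5, B→slot 2, C→slot 1, A skipped, H→slot 6, K skipped, G skipped, F skipped, E skipped.
Slots: [1:C] [2:B] [3:D] [4:J] [5:I] [6:H]
Profit = 66 + 68 + 90 + 91 + 73 + 45 = 433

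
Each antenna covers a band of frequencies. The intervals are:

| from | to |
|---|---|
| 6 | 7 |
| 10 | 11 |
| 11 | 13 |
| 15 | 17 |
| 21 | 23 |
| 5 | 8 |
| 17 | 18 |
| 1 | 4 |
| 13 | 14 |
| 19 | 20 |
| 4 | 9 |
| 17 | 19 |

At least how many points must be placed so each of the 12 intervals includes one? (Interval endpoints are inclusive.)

Process intervals by earliest right end; each time one isn't hit yet, stab at its right endpoint.
Sorted: [1,4] [6,7] [5,8] [4,9] [10,11] [11,13] [13,14] [15,17] [17,18] [17,19] [19,20] [21,23]
{[1,4]} hit by 4; {[6,7],[5,8],[4,9]} hit by 7; {[10,11],[11,13]} hit by 11; {[13,14]} hit by 14; {[15,17],[17,18],[17,19]} hit by 17; {[19,20]} hit by 20; {[21,23]} hit by 23.
Points: 4, 7, 11, 14, 17, 20, 23 (7 total).

7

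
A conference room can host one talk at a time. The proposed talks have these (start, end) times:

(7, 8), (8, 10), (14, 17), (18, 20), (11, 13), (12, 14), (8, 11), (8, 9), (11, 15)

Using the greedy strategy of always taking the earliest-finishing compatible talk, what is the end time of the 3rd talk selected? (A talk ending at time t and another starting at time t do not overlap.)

13

By end time: (7,8), (8,9), (8,10), (8,11), (11,13), (12,14), (11,15), (14,17), (18,20).
Pick (7,8); next start ≥ 8 → (8,9); next start ≥ 9 → (11,13); next start ≥ 13 → (14,17); next start ≥ 17 → (18,20).
Selected: (7,8) (8,9) (11,13) (14,17) (18,20)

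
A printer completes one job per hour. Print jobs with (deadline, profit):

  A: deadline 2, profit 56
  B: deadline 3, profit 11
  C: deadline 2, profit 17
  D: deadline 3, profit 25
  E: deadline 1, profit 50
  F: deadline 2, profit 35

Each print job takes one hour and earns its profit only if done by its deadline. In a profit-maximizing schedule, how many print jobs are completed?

3

Profit order: A=56 E=50 F=35 D=25 C=17 B=11
Assign: A→slot 2, E→slot 1, F skipped, D→slot 3, C skipped, B skipped.
Slots: [1:E] [2:A] [3:D]
3 of 6 scheduled.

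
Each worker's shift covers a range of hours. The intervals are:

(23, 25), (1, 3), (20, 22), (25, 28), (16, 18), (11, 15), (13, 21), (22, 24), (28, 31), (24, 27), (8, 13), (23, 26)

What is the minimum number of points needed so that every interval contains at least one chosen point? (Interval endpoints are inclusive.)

Process intervals by earliest right end; each time one isn't hit yet, stab at its right endpoint.
By right end: [1,3]  [8,13]  [11,15]  [16,18]  [13,21]  [20,22]  [22,24]  [23,25]  [23,26]  [24,27]  [25,28]  [28,31]
[1,3] uncovered → point at 3; [8,13] uncovered → point at 13; [16,18] uncovered → point at 18; [20,22] uncovered → point at 22; [23,25] uncovered → point at 25; [28,31] uncovered → point at 31.
Points: 3, 13, 18, 22, 25, 31 (6 total).

6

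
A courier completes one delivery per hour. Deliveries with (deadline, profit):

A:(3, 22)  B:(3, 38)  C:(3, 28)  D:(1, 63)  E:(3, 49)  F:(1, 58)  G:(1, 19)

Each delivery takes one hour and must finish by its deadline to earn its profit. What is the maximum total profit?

150

Sort by profit descending; place each in the latest free slot ≤ its deadline.
Profit order: D=63 F=58 E=49 B=38 C=28 A=22 G=19
Assign: D→slot 1, F skipped, E→slot 3, B→slot 2, C skipped, A skipped, G skipped.
Slots: [1:D] [2:B] [3:E]
Profit = 63 + 38 + 49 = 150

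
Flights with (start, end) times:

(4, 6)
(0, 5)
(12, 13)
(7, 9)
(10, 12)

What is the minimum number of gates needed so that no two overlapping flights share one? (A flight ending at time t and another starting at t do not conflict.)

Events (time:±→running): 0:+→1 4:+→2 … peak 2.

2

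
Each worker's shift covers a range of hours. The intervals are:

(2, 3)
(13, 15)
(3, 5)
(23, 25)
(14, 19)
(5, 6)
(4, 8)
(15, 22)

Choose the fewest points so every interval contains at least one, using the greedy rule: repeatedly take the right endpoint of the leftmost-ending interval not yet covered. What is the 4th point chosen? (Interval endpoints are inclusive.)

Sort by right endpoint; whenever an interval is uncovered, place a point at its right end.
By right end: [2,3]  [3,5]  [5,6]  [4,8]  [13,15]  [14,19]  [15,22]  [23,25]
[2,3] uncovered → point at 3; [5,6] uncovered → point at 6; [13,15] uncovered → point at 15; [23,25] uncovered → point at 25.
Points: 3, 6, 15, 25 (4 total).

25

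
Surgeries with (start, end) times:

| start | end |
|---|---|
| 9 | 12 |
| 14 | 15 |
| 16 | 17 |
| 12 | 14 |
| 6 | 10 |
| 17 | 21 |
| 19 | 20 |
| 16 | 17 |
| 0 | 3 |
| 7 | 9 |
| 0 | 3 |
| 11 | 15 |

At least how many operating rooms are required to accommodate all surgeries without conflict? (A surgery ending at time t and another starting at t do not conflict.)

2

Count concurrent intervals with a sweep; the peak is the room count.
starts: [0, 0, 6, 7, 9, 11, 12, 14, 16, 16, 17, 19]
ends:   [3, 3, 9, 10, 12, 14, 15, 15, 17, 17, 20, 21]
s0→1 s0→2  — peak 2.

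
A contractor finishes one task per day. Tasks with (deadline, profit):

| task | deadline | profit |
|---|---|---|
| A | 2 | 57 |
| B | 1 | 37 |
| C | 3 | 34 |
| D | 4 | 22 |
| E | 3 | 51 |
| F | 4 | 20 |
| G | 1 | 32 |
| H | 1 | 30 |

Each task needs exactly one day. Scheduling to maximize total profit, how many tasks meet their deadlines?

By profit: A(d2,57), E(d3,51), B(d1,37), C(d3,34), G(d1,32), H(d1,30), D(d4,22), F(d4,20)
A→slot 2; E→slot 3; B→slot 1; C skipped; G skipped; H skipped; D→slot 4; F skipped.
4 of 8 scheduled.

4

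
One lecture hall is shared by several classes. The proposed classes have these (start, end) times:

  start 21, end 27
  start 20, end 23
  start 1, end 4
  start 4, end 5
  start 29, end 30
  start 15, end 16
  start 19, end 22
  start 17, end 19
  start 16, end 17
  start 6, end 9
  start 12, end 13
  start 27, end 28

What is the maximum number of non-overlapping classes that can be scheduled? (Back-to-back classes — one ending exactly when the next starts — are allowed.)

10

Order by finish time; keep every interval that doesn't clash with the previous kept one.
Sorted by end: (1,4)  (4,5)  (6,9)  (12,13)  (15,16)  (16,17)  (17,19)  (19,22)  (20,23)  (21,27)  (27,28)  (29,30)
take (1,4); take (4,5); take (6,9); take (12,13); take (15,16); take (16,17); take (17,19); take (19,22); take (27,28); take (29,30).
Selected 10 classes.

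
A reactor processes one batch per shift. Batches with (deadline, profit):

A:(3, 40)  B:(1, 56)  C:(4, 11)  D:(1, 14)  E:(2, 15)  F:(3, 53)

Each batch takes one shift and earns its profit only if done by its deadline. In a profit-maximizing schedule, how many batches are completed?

Take jobs in profit order; each goes to the latest open slot no later than its deadline.
Profit order: B=56 F=53 A=40 E=15 D=14 C=11
Assign: B→slot 1, F→slot 3, A→slot 2, E skipped, D skipped, C→slot 4.
Slots: [1:B] [2:A] [3:F] [4:C]
4 of 6 scheduled.

4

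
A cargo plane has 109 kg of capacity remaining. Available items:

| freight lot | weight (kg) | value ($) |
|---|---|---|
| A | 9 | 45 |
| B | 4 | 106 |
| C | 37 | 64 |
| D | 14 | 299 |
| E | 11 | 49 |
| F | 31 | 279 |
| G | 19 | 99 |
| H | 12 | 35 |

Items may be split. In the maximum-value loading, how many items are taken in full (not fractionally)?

7

Greedy by value/weight ratio, highest first.
Ratios (sorted): B 26.50, D 21.36, F 9.00, G 5.21, A 5.00, E 4.45, H 2.92, C 1.73
take B (4 @ 106); take D (14 @ 299); take F (31 @ 279); take G (19 @ 99); take A (9 @ 45); take E (11 @ 49); take H (12 @ 35); take 9/37 of C → 15.57. Capacity used 109/109.
7 item(s) taken whole; one partial (take 9/37 of C).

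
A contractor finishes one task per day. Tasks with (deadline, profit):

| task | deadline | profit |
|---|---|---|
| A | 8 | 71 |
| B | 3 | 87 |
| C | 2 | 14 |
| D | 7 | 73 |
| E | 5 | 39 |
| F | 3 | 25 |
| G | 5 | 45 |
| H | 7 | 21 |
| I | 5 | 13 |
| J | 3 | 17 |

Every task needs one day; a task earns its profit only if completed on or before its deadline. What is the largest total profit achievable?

378

Profit order: B=87 D=73 A=71 G=45 E=39 F=25 H=21 J=17 C=14 I=13
Assign: B→slot 3, D→slot 7, A→slot 8, G→slot 5, E→slot 4, F→slot 2, H→slot 6, J→slot 1, C skipped, I skipped.
Slots: [1:J] [2:F] [3:B] [4:E] [5:G] [6:H] [7:D] [8:A]
Profit = 17 + 25 + 87 + 39 + 45 + 21 + 73 + 71 = 378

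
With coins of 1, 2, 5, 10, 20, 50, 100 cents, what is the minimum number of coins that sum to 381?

Greedy: take as many of the largest coin as possible, then repeat with the remainder.
381 − 3×100→81 − 1×50→31 − 1×20→11 − 1×10→1 − 1×1→0
Total coins = 3 + 1 + 1 + 1 + 1 = 7

7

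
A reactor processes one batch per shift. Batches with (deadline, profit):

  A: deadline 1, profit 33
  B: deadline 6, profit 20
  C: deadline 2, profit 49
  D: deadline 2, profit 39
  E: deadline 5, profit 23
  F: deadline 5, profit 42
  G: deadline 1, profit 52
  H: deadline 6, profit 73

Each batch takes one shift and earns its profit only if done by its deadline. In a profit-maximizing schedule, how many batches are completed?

Take jobs in profit order; each goes to the latest open slot no later than its deadline.
Profit order: H=73 G=52 C=49 F=42 D=39 A=33 E=23 B=20
Assign: H→slot 6, G→slot 1, C→slot 2, F→slot 5, D skipped, A skipped, E→slot 4, B→slot 3.
Slots: [1:G] [2:C] [3:B] [4:E] [5:F] [6:H]
6 of 8 scheduled.

6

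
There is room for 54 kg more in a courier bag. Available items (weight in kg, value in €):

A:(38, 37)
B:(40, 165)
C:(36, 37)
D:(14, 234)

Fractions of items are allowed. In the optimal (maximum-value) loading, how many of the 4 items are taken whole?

Greedy by value/weight ratio, highest first.
Ratios (sorted): D 16.71, B 4.12, C 1.03, A 0.97
take D (14 @ 234); take B (40 @ 165). Capacity used 54/54.
2 item(s) taken whole.

2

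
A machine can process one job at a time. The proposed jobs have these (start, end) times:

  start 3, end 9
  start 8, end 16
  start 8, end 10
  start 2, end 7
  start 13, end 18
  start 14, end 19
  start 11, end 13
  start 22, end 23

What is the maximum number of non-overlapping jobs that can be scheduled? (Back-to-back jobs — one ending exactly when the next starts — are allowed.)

Sort by end time and greedily take each interval whose start is ≥ the last chosen end.
Sorted by end: (2,7)  (3,9)  (8,10)  (11,13)  (8,16)  (13,18)  (14,19)  (22,23)
take (2,7); skip (3,9); take (8,10); take (11,13); take (13,18); take (22,23).
Selected 5 jobs.

5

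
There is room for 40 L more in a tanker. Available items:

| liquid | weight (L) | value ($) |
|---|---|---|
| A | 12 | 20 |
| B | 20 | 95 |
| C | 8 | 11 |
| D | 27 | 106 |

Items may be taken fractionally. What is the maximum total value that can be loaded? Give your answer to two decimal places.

173.52

Order: B (95/20=4.75) > D (106/27=3.93) > A (20/12=1.67) > C (11/8=1.38)
Fill: take B (20 @ 95) → take 20/27 of D → 78.52; 40/40 used.
Total value = 173.52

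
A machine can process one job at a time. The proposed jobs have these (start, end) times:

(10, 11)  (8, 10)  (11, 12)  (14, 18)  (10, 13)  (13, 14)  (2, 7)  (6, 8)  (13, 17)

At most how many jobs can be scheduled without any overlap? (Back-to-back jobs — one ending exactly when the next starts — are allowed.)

6

Sorted by end: (2,7)  (6,8)  (8,10)  (10,11)  (11,12)  (10,13)  (13,14)  (13,17)  (14,18)
take (2,7); skip (6,8); take (8,10); take (10,11); take (11,12); take (13,14); take (14,18).
Selected 6 jobs.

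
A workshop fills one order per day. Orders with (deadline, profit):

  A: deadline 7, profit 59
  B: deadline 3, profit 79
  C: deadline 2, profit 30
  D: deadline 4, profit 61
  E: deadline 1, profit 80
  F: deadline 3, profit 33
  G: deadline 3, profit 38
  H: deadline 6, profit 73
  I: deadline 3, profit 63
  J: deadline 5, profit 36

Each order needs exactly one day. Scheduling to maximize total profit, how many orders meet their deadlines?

By profit: E(d1,80), B(d3,79), H(d6,73), I(d3,63), D(d4,61), A(d7,59), G(d3,38), J(d5,36), F(d3,33), C(d2,30)
E→slot 1; B→slot 3; H→slot 6; I→slot 2; D→slot 4; A→slot 7; G skipped; J→slot 5; F skipped; C skipped.
7 of 10 scheduled.

7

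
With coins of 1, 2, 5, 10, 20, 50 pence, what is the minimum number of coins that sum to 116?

116 − 2×50→16 − 1×10→6 − 1×5→1 − 1×1→0
Total coins = 2 + 1 + 1 + 1 = 5

5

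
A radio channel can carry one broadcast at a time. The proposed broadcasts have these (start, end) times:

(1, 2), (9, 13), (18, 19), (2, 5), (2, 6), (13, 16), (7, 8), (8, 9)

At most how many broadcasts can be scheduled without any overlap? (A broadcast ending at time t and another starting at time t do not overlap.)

7

Order by finish time; keep every interval that doesn't clash with the previous kept one.
Sorted by end: (1,2)  (2,5)  (2,6)  (7,8)  (8,9)  (9,13)  (13,16)  (18,19)
take (1,2); take (2,5); take (7,8); take (8,9); take (9,13); take (13,16); take (18,19).
Selected 7 broadcasts.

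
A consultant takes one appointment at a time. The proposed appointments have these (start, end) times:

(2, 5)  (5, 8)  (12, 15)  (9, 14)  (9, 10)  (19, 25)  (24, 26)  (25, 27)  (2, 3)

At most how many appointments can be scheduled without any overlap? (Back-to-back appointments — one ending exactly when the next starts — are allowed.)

Order by finish time; keep every interval that doesn't clash with the previous kept one.
Sorted by end: (2,3)  (2,5)  (5,8)  (9,10)  (9,14)  (12,15)  (19,25)  (24,26)  (25,27)
take (2,3); take (5,8); take (9,10); skip (9,14); take (12,15); take (19,25); take (25,27).
Selected 6 appointments.

6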